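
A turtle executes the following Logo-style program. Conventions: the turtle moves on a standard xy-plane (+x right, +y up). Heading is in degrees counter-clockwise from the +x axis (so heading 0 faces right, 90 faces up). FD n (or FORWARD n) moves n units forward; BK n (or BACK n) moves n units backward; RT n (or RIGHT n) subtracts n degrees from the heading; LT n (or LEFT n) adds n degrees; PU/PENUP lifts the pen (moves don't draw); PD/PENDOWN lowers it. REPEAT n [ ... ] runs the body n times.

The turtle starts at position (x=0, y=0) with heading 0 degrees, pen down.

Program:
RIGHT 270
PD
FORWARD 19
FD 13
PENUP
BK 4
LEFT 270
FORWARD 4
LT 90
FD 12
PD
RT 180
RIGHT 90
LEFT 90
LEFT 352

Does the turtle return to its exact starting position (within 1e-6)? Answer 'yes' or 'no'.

Answer: no

Derivation:
Executing turtle program step by step:
Start: pos=(0,0), heading=0, pen down
RT 270: heading 0 -> 90
PD: pen down
FD 19: (0,0) -> (0,19) [heading=90, draw]
FD 13: (0,19) -> (0,32) [heading=90, draw]
PU: pen up
BK 4: (0,32) -> (0,28) [heading=90, move]
LT 270: heading 90 -> 0
FD 4: (0,28) -> (4,28) [heading=0, move]
LT 90: heading 0 -> 90
FD 12: (4,28) -> (4,40) [heading=90, move]
PD: pen down
RT 180: heading 90 -> 270
RT 90: heading 270 -> 180
LT 90: heading 180 -> 270
LT 352: heading 270 -> 262
Final: pos=(4,40), heading=262, 2 segment(s) drawn

Start position: (0, 0)
Final position: (4, 40)
Distance = 40.2; >= 1e-6 -> NOT closed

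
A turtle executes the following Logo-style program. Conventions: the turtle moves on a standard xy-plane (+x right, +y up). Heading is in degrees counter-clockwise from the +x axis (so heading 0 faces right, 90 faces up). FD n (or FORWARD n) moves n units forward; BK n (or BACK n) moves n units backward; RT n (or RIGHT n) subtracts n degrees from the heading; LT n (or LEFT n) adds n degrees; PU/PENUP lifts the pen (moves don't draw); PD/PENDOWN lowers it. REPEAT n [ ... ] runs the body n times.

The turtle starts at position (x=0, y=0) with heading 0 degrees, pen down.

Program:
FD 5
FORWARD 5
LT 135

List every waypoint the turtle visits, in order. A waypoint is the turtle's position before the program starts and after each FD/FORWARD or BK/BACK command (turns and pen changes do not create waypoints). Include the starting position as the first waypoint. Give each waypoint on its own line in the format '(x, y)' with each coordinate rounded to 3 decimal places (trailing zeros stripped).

Answer: (0, 0)
(5, 0)
(10, 0)

Derivation:
Executing turtle program step by step:
Start: pos=(0,0), heading=0, pen down
FD 5: (0,0) -> (5,0) [heading=0, draw]
FD 5: (5,0) -> (10,0) [heading=0, draw]
LT 135: heading 0 -> 135
Final: pos=(10,0), heading=135, 2 segment(s) drawn
Waypoints (3 total):
(0, 0)
(5, 0)
(10, 0)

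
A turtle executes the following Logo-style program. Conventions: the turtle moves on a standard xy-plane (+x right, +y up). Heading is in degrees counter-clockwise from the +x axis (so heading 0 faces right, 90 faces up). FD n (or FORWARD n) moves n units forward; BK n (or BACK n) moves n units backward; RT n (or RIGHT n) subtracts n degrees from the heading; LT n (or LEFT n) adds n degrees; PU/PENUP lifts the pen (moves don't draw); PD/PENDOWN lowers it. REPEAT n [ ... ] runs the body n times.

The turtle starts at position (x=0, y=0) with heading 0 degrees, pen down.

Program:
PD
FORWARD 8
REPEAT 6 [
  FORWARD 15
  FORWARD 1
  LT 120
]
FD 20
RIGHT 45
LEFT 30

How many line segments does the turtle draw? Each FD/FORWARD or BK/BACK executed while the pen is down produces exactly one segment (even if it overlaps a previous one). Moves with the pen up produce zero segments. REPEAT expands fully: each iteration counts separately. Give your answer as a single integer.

Executing turtle program step by step:
Start: pos=(0,0), heading=0, pen down
PD: pen down
FD 8: (0,0) -> (8,0) [heading=0, draw]
REPEAT 6 [
  -- iteration 1/6 --
  FD 15: (8,0) -> (23,0) [heading=0, draw]
  FD 1: (23,0) -> (24,0) [heading=0, draw]
  LT 120: heading 0 -> 120
  -- iteration 2/6 --
  FD 15: (24,0) -> (16.5,12.99) [heading=120, draw]
  FD 1: (16.5,12.99) -> (16,13.856) [heading=120, draw]
  LT 120: heading 120 -> 240
  -- iteration 3/6 --
  FD 15: (16,13.856) -> (8.5,0.866) [heading=240, draw]
  FD 1: (8.5,0.866) -> (8,0) [heading=240, draw]
  LT 120: heading 240 -> 0
  -- iteration 4/6 --
  FD 15: (8,0) -> (23,0) [heading=0, draw]
  FD 1: (23,0) -> (24,0) [heading=0, draw]
  LT 120: heading 0 -> 120
  -- iteration 5/6 --
  FD 15: (24,0) -> (16.5,12.99) [heading=120, draw]
  FD 1: (16.5,12.99) -> (16,13.856) [heading=120, draw]
  LT 120: heading 120 -> 240
  -- iteration 6/6 --
  FD 15: (16,13.856) -> (8.5,0.866) [heading=240, draw]
  FD 1: (8.5,0.866) -> (8,0) [heading=240, draw]
  LT 120: heading 240 -> 0
]
FD 20: (8,0) -> (28,0) [heading=0, draw]
RT 45: heading 0 -> 315
LT 30: heading 315 -> 345
Final: pos=(28,0), heading=345, 14 segment(s) drawn
Segments drawn: 14

Answer: 14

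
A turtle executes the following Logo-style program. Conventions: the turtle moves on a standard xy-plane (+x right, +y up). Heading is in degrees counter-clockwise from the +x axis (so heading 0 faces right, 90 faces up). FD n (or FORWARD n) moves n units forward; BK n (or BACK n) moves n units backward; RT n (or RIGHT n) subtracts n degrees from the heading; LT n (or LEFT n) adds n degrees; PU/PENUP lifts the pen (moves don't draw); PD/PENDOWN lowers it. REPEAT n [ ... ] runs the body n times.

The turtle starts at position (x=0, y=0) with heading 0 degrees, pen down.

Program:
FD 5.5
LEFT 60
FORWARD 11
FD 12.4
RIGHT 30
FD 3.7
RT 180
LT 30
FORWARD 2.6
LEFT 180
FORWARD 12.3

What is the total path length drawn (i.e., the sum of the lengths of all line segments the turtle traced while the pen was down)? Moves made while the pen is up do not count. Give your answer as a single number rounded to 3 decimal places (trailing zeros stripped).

Answer: 47.5

Derivation:
Executing turtle program step by step:
Start: pos=(0,0), heading=0, pen down
FD 5.5: (0,0) -> (5.5,0) [heading=0, draw]
LT 60: heading 0 -> 60
FD 11: (5.5,0) -> (11,9.526) [heading=60, draw]
FD 12.4: (11,9.526) -> (17.2,20.265) [heading=60, draw]
RT 30: heading 60 -> 30
FD 3.7: (17.2,20.265) -> (20.404,22.115) [heading=30, draw]
RT 180: heading 30 -> 210
LT 30: heading 210 -> 240
FD 2.6: (20.404,22.115) -> (19.104,19.863) [heading=240, draw]
LT 180: heading 240 -> 60
FD 12.3: (19.104,19.863) -> (25.254,30.515) [heading=60, draw]
Final: pos=(25.254,30.515), heading=60, 6 segment(s) drawn

Segment lengths:
  seg 1: (0,0) -> (5.5,0), length = 5.5
  seg 2: (5.5,0) -> (11,9.526), length = 11
  seg 3: (11,9.526) -> (17.2,20.265), length = 12.4
  seg 4: (17.2,20.265) -> (20.404,22.115), length = 3.7
  seg 5: (20.404,22.115) -> (19.104,19.863), length = 2.6
  seg 6: (19.104,19.863) -> (25.254,30.515), length = 12.3
Total = 47.5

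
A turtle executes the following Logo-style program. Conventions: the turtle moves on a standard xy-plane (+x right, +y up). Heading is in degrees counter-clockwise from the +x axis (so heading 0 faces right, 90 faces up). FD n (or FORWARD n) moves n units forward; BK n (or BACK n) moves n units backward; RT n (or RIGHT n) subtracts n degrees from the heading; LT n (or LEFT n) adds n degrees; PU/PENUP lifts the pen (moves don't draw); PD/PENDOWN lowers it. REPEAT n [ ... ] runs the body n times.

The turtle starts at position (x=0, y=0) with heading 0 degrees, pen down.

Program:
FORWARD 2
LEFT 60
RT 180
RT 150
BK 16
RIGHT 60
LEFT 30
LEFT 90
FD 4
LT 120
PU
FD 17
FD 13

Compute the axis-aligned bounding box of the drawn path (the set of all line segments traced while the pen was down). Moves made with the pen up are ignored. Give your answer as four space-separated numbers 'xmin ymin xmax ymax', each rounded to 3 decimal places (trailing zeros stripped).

Executing turtle program step by step:
Start: pos=(0,0), heading=0, pen down
FD 2: (0,0) -> (2,0) [heading=0, draw]
LT 60: heading 0 -> 60
RT 180: heading 60 -> 240
RT 150: heading 240 -> 90
BK 16: (2,0) -> (2,-16) [heading=90, draw]
RT 60: heading 90 -> 30
LT 30: heading 30 -> 60
LT 90: heading 60 -> 150
FD 4: (2,-16) -> (-1.464,-14) [heading=150, draw]
LT 120: heading 150 -> 270
PU: pen up
FD 17: (-1.464,-14) -> (-1.464,-31) [heading=270, move]
FD 13: (-1.464,-31) -> (-1.464,-44) [heading=270, move]
Final: pos=(-1.464,-44), heading=270, 3 segment(s) drawn

Segment endpoints: x in {-1.464, 0, 2, 2}, y in {-16, -14, 0}
xmin=-1.464, ymin=-16, xmax=2, ymax=0

Answer: -1.464 -16 2 0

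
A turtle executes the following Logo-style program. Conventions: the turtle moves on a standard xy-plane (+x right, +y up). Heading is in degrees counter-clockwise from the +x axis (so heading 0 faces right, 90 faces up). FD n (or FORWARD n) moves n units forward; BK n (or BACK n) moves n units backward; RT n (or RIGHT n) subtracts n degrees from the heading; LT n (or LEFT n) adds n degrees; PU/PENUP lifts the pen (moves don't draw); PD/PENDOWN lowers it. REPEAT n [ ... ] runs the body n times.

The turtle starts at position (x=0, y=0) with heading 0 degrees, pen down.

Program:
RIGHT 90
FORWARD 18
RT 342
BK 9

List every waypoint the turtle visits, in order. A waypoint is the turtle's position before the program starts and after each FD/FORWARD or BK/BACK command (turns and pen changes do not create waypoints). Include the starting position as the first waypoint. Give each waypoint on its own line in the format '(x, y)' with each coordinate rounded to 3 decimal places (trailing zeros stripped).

Answer: (0, 0)
(0, -18)
(-2.781, -9.44)

Derivation:
Executing turtle program step by step:
Start: pos=(0,0), heading=0, pen down
RT 90: heading 0 -> 270
FD 18: (0,0) -> (0,-18) [heading=270, draw]
RT 342: heading 270 -> 288
BK 9: (0,-18) -> (-2.781,-9.44) [heading=288, draw]
Final: pos=(-2.781,-9.44), heading=288, 2 segment(s) drawn
Waypoints (3 total):
(0, 0)
(0, -18)
(-2.781, -9.44)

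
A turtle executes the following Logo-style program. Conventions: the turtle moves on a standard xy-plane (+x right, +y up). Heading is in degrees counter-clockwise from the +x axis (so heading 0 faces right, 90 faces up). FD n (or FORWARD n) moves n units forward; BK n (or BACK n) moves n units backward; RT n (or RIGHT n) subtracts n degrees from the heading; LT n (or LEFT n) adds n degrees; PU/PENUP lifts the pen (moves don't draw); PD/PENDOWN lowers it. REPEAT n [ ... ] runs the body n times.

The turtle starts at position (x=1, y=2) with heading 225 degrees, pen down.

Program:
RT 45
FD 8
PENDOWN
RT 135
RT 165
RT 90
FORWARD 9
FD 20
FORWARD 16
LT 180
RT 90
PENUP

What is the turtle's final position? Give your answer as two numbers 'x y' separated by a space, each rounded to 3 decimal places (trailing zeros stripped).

Answer: -45.971 24.5

Derivation:
Executing turtle program step by step:
Start: pos=(1,2), heading=225, pen down
RT 45: heading 225 -> 180
FD 8: (1,2) -> (-7,2) [heading=180, draw]
PD: pen down
RT 135: heading 180 -> 45
RT 165: heading 45 -> 240
RT 90: heading 240 -> 150
FD 9: (-7,2) -> (-14.794,6.5) [heading=150, draw]
FD 20: (-14.794,6.5) -> (-32.115,16.5) [heading=150, draw]
FD 16: (-32.115,16.5) -> (-45.971,24.5) [heading=150, draw]
LT 180: heading 150 -> 330
RT 90: heading 330 -> 240
PU: pen up
Final: pos=(-45.971,24.5), heading=240, 4 segment(s) drawn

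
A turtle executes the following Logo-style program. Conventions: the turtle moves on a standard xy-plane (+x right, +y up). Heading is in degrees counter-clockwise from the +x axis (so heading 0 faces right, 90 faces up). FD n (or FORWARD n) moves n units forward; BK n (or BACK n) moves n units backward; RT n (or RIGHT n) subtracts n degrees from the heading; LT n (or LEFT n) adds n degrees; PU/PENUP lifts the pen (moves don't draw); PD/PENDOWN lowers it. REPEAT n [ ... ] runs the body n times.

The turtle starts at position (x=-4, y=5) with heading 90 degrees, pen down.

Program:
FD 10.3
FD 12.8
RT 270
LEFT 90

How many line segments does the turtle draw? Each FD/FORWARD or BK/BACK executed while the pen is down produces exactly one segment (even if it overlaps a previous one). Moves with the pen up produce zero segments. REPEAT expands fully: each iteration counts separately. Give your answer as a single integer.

Answer: 2

Derivation:
Executing turtle program step by step:
Start: pos=(-4,5), heading=90, pen down
FD 10.3: (-4,5) -> (-4,15.3) [heading=90, draw]
FD 12.8: (-4,15.3) -> (-4,28.1) [heading=90, draw]
RT 270: heading 90 -> 180
LT 90: heading 180 -> 270
Final: pos=(-4,28.1), heading=270, 2 segment(s) drawn
Segments drawn: 2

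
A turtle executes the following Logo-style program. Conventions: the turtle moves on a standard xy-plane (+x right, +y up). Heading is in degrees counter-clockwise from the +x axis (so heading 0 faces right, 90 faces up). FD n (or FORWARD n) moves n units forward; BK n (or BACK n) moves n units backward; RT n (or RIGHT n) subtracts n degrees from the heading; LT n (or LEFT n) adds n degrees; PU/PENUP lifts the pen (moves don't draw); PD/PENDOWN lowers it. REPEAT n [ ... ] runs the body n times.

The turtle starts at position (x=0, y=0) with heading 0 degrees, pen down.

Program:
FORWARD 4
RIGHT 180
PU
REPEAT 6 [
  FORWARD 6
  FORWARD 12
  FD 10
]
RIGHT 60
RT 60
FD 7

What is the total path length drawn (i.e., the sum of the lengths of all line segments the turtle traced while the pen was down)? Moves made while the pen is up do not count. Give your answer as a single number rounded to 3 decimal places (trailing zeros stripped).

Answer: 4

Derivation:
Executing turtle program step by step:
Start: pos=(0,0), heading=0, pen down
FD 4: (0,0) -> (4,0) [heading=0, draw]
RT 180: heading 0 -> 180
PU: pen up
REPEAT 6 [
  -- iteration 1/6 --
  FD 6: (4,0) -> (-2,0) [heading=180, move]
  FD 12: (-2,0) -> (-14,0) [heading=180, move]
  FD 10: (-14,0) -> (-24,0) [heading=180, move]
  -- iteration 2/6 --
  FD 6: (-24,0) -> (-30,0) [heading=180, move]
  FD 12: (-30,0) -> (-42,0) [heading=180, move]
  FD 10: (-42,0) -> (-52,0) [heading=180, move]
  -- iteration 3/6 --
  FD 6: (-52,0) -> (-58,0) [heading=180, move]
  FD 12: (-58,0) -> (-70,0) [heading=180, move]
  FD 10: (-70,0) -> (-80,0) [heading=180, move]
  -- iteration 4/6 --
  FD 6: (-80,0) -> (-86,0) [heading=180, move]
  FD 12: (-86,0) -> (-98,0) [heading=180, move]
  FD 10: (-98,0) -> (-108,0) [heading=180, move]
  -- iteration 5/6 --
  FD 6: (-108,0) -> (-114,0) [heading=180, move]
  FD 12: (-114,0) -> (-126,0) [heading=180, move]
  FD 10: (-126,0) -> (-136,0) [heading=180, move]
  -- iteration 6/6 --
  FD 6: (-136,0) -> (-142,0) [heading=180, move]
  FD 12: (-142,0) -> (-154,0) [heading=180, move]
  FD 10: (-154,0) -> (-164,0) [heading=180, move]
]
RT 60: heading 180 -> 120
RT 60: heading 120 -> 60
FD 7: (-164,0) -> (-160.5,6.062) [heading=60, move]
Final: pos=(-160.5,6.062), heading=60, 1 segment(s) drawn

Segment lengths:
  seg 1: (0,0) -> (4,0), length = 4
Total = 4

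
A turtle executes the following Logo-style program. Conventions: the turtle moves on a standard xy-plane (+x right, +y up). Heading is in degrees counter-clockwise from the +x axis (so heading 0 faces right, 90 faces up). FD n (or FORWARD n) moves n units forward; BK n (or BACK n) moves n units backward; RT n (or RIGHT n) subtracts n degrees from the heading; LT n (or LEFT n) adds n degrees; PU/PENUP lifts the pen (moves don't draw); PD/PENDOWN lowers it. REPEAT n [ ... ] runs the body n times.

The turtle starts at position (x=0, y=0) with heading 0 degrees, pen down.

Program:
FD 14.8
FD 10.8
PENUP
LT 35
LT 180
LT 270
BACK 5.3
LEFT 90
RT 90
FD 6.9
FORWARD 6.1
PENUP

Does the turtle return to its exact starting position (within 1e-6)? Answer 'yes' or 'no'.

Executing turtle program step by step:
Start: pos=(0,0), heading=0, pen down
FD 14.8: (0,0) -> (14.8,0) [heading=0, draw]
FD 10.8: (14.8,0) -> (25.6,0) [heading=0, draw]
PU: pen up
LT 35: heading 0 -> 35
LT 180: heading 35 -> 215
LT 270: heading 215 -> 125
BK 5.3: (25.6,0) -> (28.64,-4.342) [heading=125, move]
LT 90: heading 125 -> 215
RT 90: heading 215 -> 125
FD 6.9: (28.64,-4.342) -> (24.682,1.311) [heading=125, move]
FD 6.1: (24.682,1.311) -> (21.183,6.307) [heading=125, move]
PU: pen up
Final: pos=(21.183,6.307), heading=125, 2 segment(s) drawn

Start position: (0, 0)
Final position: (21.183, 6.307)
Distance = 22.103; >= 1e-6 -> NOT closed

Answer: no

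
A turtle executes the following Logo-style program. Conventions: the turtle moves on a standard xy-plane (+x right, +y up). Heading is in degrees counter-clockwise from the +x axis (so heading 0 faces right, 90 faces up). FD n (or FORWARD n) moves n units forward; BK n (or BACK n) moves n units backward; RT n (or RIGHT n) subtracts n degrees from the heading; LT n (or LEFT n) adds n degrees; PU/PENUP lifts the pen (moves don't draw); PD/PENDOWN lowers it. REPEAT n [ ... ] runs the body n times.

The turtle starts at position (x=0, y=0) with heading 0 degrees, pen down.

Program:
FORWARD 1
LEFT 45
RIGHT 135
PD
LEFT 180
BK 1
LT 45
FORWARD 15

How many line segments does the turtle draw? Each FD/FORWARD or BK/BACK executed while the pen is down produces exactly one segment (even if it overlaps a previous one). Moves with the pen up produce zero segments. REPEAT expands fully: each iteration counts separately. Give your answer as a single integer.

Answer: 3

Derivation:
Executing turtle program step by step:
Start: pos=(0,0), heading=0, pen down
FD 1: (0,0) -> (1,0) [heading=0, draw]
LT 45: heading 0 -> 45
RT 135: heading 45 -> 270
PD: pen down
LT 180: heading 270 -> 90
BK 1: (1,0) -> (1,-1) [heading=90, draw]
LT 45: heading 90 -> 135
FD 15: (1,-1) -> (-9.607,9.607) [heading=135, draw]
Final: pos=(-9.607,9.607), heading=135, 3 segment(s) drawn
Segments drawn: 3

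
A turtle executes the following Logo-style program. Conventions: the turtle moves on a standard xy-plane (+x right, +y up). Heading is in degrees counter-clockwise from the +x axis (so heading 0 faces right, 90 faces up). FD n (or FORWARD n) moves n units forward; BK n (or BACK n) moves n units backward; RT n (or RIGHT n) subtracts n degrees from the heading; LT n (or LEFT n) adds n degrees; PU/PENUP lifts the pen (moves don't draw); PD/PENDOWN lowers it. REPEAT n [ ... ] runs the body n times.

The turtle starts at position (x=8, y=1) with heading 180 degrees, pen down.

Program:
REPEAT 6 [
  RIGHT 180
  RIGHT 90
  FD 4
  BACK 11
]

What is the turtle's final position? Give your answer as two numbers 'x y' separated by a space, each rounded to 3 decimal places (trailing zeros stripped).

Executing turtle program step by step:
Start: pos=(8,1), heading=180, pen down
REPEAT 6 [
  -- iteration 1/6 --
  RT 180: heading 180 -> 0
  RT 90: heading 0 -> 270
  FD 4: (8,1) -> (8,-3) [heading=270, draw]
  BK 11: (8,-3) -> (8,8) [heading=270, draw]
  -- iteration 2/6 --
  RT 180: heading 270 -> 90
  RT 90: heading 90 -> 0
  FD 4: (8,8) -> (12,8) [heading=0, draw]
  BK 11: (12,8) -> (1,8) [heading=0, draw]
  -- iteration 3/6 --
  RT 180: heading 0 -> 180
  RT 90: heading 180 -> 90
  FD 4: (1,8) -> (1,12) [heading=90, draw]
  BK 11: (1,12) -> (1,1) [heading=90, draw]
  -- iteration 4/6 --
  RT 180: heading 90 -> 270
  RT 90: heading 270 -> 180
  FD 4: (1,1) -> (-3,1) [heading=180, draw]
  BK 11: (-3,1) -> (8,1) [heading=180, draw]
  -- iteration 5/6 --
  RT 180: heading 180 -> 0
  RT 90: heading 0 -> 270
  FD 4: (8,1) -> (8,-3) [heading=270, draw]
  BK 11: (8,-3) -> (8,8) [heading=270, draw]
  -- iteration 6/6 --
  RT 180: heading 270 -> 90
  RT 90: heading 90 -> 0
  FD 4: (8,8) -> (12,8) [heading=0, draw]
  BK 11: (12,8) -> (1,8) [heading=0, draw]
]
Final: pos=(1,8), heading=0, 12 segment(s) drawn

Answer: 1 8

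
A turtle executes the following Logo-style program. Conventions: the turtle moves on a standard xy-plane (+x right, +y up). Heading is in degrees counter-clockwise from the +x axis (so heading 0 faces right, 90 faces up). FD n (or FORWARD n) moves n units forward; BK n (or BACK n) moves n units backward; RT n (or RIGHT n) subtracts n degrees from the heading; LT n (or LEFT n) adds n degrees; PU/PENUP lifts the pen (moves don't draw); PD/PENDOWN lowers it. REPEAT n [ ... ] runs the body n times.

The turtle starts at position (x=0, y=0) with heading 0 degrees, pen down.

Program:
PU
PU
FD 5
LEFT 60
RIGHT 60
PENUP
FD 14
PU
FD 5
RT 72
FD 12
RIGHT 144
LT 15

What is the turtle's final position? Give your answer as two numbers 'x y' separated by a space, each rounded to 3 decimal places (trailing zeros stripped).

Executing turtle program step by step:
Start: pos=(0,0), heading=0, pen down
PU: pen up
PU: pen up
FD 5: (0,0) -> (5,0) [heading=0, move]
LT 60: heading 0 -> 60
RT 60: heading 60 -> 0
PU: pen up
FD 14: (5,0) -> (19,0) [heading=0, move]
PU: pen up
FD 5: (19,0) -> (24,0) [heading=0, move]
RT 72: heading 0 -> 288
FD 12: (24,0) -> (27.708,-11.413) [heading=288, move]
RT 144: heading 288 -> 144
LT 15: heading 144 -> 159
Final: pos=(27.708,-11.413), heading=159, 0 segment(s) drawn

Answer: 27.708 -11.413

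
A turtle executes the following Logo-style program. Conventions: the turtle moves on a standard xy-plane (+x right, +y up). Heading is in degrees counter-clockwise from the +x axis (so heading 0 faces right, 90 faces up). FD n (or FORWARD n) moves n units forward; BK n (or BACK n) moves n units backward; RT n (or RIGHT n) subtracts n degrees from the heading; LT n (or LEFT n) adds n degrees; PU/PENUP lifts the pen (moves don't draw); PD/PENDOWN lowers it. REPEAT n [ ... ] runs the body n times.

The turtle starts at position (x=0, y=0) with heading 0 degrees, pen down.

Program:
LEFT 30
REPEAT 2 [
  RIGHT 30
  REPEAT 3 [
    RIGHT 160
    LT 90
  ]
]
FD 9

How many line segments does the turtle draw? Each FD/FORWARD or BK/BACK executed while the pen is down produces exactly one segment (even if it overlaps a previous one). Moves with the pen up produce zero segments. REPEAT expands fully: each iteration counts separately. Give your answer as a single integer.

Executing turtle program step by step:
Start: pos=(0,0), heading=0, pen down
LT 30: heading 0 -> 30
REPEAT 2 [
  -- iteration 1/2 --
  RT 30: heading 30 -> 0
  REPEAT 3 [
    -- iteration 1/3 --
    RT 160: heading 0 -> 200
    LT 90: heading 200 -> 290
    -- iteration 2/3 --
    RT 160: heading 290 -> 130
    LT 90: heading 130 -> 220
    -- iteration 3/3 --
    RT 160: heading 220 -> 60
    LT 90: heading 60 -> 150
  ]
  -- iteration 2/2 --
  RT 30: heading 150 -> 120
  REPEAT 3 [
    -- iteration 1/3 --
    RT 160: heading 120 -> 320
    LT 90: heading 320 -> 50
    -- iteration 2/3 --
    RT 160: heading 50 -> 250
    LT 90: heading 250 -> 340
    -- iteration 3/3 --
    RT 160: heading 340 -> 180
    LT 90: heading 180 -> 270
  ]
]
FD 9: (0,0) -> (0,-9) [heading=270, draw]
Final: pos=(0,-9), heading=270, 1 segment(s) drawn
Segments drawn: 1

Answer: 1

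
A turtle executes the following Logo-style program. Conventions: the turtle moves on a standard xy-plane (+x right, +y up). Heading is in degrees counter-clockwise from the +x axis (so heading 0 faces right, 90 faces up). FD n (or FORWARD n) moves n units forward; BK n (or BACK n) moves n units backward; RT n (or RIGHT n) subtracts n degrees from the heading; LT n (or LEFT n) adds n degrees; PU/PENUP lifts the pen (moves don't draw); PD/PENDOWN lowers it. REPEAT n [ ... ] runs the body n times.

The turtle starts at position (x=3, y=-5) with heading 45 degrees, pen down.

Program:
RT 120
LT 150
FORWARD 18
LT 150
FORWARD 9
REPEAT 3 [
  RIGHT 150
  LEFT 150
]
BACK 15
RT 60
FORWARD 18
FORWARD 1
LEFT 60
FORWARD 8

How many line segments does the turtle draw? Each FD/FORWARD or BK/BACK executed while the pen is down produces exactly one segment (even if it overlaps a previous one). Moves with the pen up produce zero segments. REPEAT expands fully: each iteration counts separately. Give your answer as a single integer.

Answer: 6

Derivation:
Executing turtle program step by step:
Start: pos=(3,-5), heading=45, pen down
RT 120: heading 45 -> 285
LT 150: heading 285 -> 75
FD 18: (3,-5) -> (7.659,12.387) [heading=75, draw]
LT 150: heading 75 -> 225
FD 9: (7.659,12.387) -> (1.295,6.023) [heading=225, draw]
REPEAT 3 [
  -- iteration 1/3 --
  RT 150: heading 225 -> 75
  LT 150: heading 75 -> 225
  -- iteration 2/3 --
  RT 150: heading 225 -> 75
  LT 150: heading 75 -> 225
  -- iteration 3/3 --
  RT 150: heading 225 -> 75
  LT 150: heading 75 -> 225
]
BK 15: (1.295,6.023) -> (11.901,16.629) [heading=225, draw]
RT 60: heading 225 -> 165
FD 18: (11.901,16.629) -> (-5.485,21.288) [heading=165, draw]
FD 1: (-5.485,21.288) -> (-6.451,21.547) [heading=165, draw]
LT 60: heading 165 -> 225
FD 8: (-6.451,21.547) -> (-12.108,15.89) [heading=225, draw]
Final: pos=(-12.108,15.89), heading=225, 6 segment(s) drawn
Segments drawn: 6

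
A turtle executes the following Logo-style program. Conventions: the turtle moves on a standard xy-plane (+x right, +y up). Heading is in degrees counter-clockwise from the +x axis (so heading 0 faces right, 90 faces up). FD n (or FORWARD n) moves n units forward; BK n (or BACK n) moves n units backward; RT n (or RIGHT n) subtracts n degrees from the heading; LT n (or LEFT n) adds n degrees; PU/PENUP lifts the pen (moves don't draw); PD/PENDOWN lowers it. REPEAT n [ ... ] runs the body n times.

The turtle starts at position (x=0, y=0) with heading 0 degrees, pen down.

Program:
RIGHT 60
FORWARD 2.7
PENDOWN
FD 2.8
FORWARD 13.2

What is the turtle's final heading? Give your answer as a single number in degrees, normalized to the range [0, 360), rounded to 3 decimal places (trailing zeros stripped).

Executing turtle program step by step:
Start: pos=(0,0), heading=0, pen down
RT 60: heading 0 -> 300
FD 2.7: (0,0) -> (1.35,-2.338) [heading=300, draw]
PD: pen down
FD 2.8: (1.35,-2.338) -> (2.75,-4.763) [heading=300, draw]
FD 13.2: (2.75,-4.763) -> (9.35,-16.195) [heading=300, draw]
Final: pos=(9.35,-16.195), heading=300, 3 segment(s) drawn

Answer: 300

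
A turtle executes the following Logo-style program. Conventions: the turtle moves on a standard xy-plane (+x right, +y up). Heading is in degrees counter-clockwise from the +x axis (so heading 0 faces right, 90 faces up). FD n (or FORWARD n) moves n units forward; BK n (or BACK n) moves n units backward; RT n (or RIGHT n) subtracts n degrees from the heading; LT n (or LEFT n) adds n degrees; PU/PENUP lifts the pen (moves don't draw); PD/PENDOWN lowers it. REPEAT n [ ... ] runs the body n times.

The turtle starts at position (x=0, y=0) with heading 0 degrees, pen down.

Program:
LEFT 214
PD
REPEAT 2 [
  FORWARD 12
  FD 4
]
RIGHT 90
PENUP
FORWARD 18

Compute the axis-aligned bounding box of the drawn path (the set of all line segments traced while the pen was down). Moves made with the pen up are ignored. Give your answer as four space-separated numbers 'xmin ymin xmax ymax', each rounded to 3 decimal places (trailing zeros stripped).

Answer: -26.529 -17.894 0 0

Derivation:
Executing turtle program step by step:
Start: pos=(0,0), heading=0, pen down
LT 214: heading 0 -> 214
PD: pen down
REPEAT 2 [
  -- iteration 1/2 --
  FD 12: (0,0) -> (-9.948,-6.71) [heading=214, draw]
  FD 4: (-9.948,-6.71) -> (-13.265,-8.947) [heading=214, draw]
  -- iteration 2/2 --
  FD 12: (-13.265,-8.947) -> (-23.213,-15.657) [heading=214, draw]
  FD 4: (-23.213,-15.657) -> (-26.529,-17.894) [heading=214, draw]
]
RT 90: heading 214 -> 124
PU: pen up
FD 18: (-26.529,-17.894) -> (-36.595,-2.971) [heading=124, move]
Final: pos=(-36.595,-2.971), heading=124, 4 segment(s) drawn

Segment endpoints: x in {-26.529, -23.213, -13.265, -9.948, 0}, y in {-17.894, -15.657, -8.947, -6.71, 0}
xmin=-26.529, ymin=-17.894, xmax=0, ymax=0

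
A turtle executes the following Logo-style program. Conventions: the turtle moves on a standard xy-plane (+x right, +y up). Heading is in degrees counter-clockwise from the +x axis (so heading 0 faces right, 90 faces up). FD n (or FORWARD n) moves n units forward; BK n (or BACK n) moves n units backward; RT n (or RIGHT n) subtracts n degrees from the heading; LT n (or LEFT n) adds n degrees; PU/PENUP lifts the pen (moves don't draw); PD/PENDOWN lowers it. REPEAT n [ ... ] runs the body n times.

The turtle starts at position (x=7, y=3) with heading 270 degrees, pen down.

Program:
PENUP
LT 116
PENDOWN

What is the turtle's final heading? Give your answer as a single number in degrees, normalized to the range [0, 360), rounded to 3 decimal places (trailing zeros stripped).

Answer: 26

Derivation:
Executing turtle program step by step:
Start: pos=(7,3), heading=270, pen down
PU: pen up
LT 116: heading 270 -> 26
PD: pen down
Final: pos=(7,3), heading=26, 0 segment(s) drawn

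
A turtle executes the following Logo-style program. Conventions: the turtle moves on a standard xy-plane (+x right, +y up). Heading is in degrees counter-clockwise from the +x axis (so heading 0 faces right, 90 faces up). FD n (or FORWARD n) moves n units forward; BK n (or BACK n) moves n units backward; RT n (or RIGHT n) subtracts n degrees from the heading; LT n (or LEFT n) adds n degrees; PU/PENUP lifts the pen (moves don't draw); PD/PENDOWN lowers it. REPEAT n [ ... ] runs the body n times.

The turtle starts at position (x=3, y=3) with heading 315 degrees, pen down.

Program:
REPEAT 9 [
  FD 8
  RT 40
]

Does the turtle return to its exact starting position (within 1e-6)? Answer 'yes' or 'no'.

Answer: yes

Derivation:
Executing turtle program step by step:
Start: pos=(3,3), heading=315, pen down
REPEAT 9 [
  -- iteration 1/9 --
  FD 8: (3,3) -> (8.657,-2.657) [heading=315, draw]
  RT 40: heading 315 -> 275
  -- iteration 2/9 --
  FD 8: (8.657,-2.657) -> (9.354,-10.626) [heading=275, draw]
  RT 40: heading 275 -> 235
  -- iteration 3/9 --
  FD 8: (9.354,-10.626) -> (4.765,-17.18) [heading=235, draw]
  RT 40: heading 235 -> 195
  -- iteration 4/9 --
  FD 8: (4.765,-17.18) -> (-2.962,-19.25) [heading=195, draw]
  RT 40: heading 195 -> 155
  -- iteration 5/9 --
  FD 8: (-2.962,-19.25) -> (-10.212,-15.869) [heading=155, draw]
  RT 40: heading 155 -> 115
  -- iteration 6/9 --
  FD 8: (-10.212,-15.869) -> (-13.593,-8.619) [heading=115, draw]
  RT 40: heading 115 -> 75
  -- iteration 7/9 --
  FD 8: (-13.593,-8.619) -> (-11.523,-0.891) [heading=75, draw]
  RT 40: heading 75 -> 35
  -- iteration 8/9 --
  FD 8: (-11.523,-0.891) -> (-4.97,3.697) [heading=35, draw]
  RT 40: heading 35 -> 355
  -- iteration 9/9 --
  FD 8: (-4.97,3.697) -> (3,3) [heading=355, draw]
  RT 40: heading 355 -> 315
]
Final: pos=(3,3), heading=315, 9 segment(s) drawn

Start position: (3, 3)
Final position: (3, 3)
Distance = 0; < 1e-6 -> CLOSED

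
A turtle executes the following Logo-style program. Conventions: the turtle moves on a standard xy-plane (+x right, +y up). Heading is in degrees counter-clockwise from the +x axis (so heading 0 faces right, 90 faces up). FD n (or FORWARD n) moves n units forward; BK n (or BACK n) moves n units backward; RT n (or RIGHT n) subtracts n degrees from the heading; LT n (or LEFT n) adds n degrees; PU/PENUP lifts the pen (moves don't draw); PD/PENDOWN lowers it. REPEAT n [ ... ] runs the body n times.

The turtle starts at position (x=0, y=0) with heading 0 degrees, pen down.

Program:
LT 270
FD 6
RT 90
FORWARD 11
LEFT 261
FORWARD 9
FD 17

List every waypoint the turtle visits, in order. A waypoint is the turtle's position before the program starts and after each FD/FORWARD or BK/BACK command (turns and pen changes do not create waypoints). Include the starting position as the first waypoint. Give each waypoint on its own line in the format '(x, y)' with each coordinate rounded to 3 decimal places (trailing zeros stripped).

Executing turtle program step by step:
Start: pos=(0,0), heading=0, pen down
LT 270: heading 0 -> 270
FD 6: (0,0) -> (0,-6) [heading=270, draw]
RT 90: heading 270 -> 180
FD 11: (0,-6) -> (-11,-6) [heading=180, draw]
LT 261: heading 180 -> 81
FD 9: (-11,-6) -> (-9.592,2.889) [heading=81, draw]
FD 17: (-9.592,2.889) -> (-6.933,19.68) [heading=81, draw]
Final: pos=(-6.933,19.68), heading=81, 4 segment(s) drawn
Waypoints (5 total):
(0, 0)
(0, -6)
(-11, -6)
(-9.592, 2.889)
(-6.933, 19.68)

Answer: (0, 0)
(0, -6)
(-11, -6)
(-9.592, 2.889)
(-6.933, 19.68)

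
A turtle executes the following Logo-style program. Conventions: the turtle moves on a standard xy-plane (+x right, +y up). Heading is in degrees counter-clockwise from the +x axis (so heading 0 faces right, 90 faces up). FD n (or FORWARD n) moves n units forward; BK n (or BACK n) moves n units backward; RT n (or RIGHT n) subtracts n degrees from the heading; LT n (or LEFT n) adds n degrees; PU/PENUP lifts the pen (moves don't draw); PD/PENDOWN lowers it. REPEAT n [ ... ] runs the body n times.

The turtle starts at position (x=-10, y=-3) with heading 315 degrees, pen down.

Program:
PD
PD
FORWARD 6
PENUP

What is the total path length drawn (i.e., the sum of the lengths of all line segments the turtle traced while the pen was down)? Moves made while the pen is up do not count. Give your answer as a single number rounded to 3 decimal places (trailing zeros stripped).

Executing turtle program step by step:
Start: pos=(-10,-3), heading=315, pen down
PD: pen down
PD: pen down
FD 6: (-10,-3) -> (-5.757,-7.243) [heading=315, draw]
PU: pen up
Final: pos=(-5.757,-7.243), heading=315, 1 segment(s) drawn

Segment lengths:
  seg 1: (-10,-3) -> (-5.757,-7.243), length = 6
Total = 6

Answer: 6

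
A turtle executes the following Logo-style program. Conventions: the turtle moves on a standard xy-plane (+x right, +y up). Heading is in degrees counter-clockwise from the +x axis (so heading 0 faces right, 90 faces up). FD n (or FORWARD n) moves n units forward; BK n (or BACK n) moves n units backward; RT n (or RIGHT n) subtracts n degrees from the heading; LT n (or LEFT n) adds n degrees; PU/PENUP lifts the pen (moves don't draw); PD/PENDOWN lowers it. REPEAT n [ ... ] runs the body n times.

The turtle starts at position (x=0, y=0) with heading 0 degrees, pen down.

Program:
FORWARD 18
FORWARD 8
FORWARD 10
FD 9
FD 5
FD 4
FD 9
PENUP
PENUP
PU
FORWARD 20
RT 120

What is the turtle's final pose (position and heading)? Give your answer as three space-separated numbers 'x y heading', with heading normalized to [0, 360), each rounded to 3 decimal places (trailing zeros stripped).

Answer: 83 0 240

Derivation:
Executing turtle program step by step:
Start: pos=(0,0), heading=0, pen down
FD 18: (0,0) -> (18,0) [heading=0, draw]
FD 8: (18,0) -> (26,0) [heading=0, draw]
FD 10: (26,0) -> (36,0) [heading=0, draw]
FD 9: (36,0) -> (45,0) [heading=0, draw]
FD 5: (45,0) -> (50,0) [heading=0, draw]
FD 4: (50,0) -> (54,0) [heading=0, draw]
FD 9: (54,0) -> (63,0) [heading=0, draw]
PU: pen up
PU: pen up
PU: pen up
FD 20: (63,0) -> (83,0) [heading=0, move]
RT 120: heading 0 -> 240
Final: pos=(83,0), heading=240, 7 segment(s) drawn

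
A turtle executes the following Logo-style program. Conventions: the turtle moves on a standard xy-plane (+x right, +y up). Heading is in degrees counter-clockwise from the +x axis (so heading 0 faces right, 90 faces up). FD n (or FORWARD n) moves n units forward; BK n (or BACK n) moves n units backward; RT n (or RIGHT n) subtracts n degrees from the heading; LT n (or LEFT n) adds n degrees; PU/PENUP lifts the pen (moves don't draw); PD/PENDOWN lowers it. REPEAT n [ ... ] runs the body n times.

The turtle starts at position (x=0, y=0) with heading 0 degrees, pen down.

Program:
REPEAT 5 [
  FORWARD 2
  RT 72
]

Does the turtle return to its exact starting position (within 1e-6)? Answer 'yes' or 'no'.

Executing turtle program step by step:
Start: pos=(0,0), heading=0, pen down
REPEAT 5 [
  -- iteration 1/5 --
  FD 2: (0,0) -> (2,0) [heading=0, draw]
  RT 72: heading 0 -> 288
  -- iteration 2/5 --
  FD 2: (2,0) -> (2.618,-1.902) [heading=288, draw]
  RT 72: heading 288 -> 216
  -- iteration 3/5 --
  FD 2: (2.618,-1.902) -> (1,-3.078) [heading=216, draw]
  RT 72: heading 216 -> 144
  -- iteration 4/5 --
  FD 2: (1,-3.078) -> (-0.618,-1.902) [heading=144, draw]
  RT 72: heading 144 -> 72
  -- iteration 5/5 --
  FD 2: (-0.618,-1.902) -> (0,0) [heading=72, draw]
  RT 72: heading 72 -> 0
]
Final: pos=(0,0), heading=0, 5 segment(s) drawn

Start position: (0, 0)
Final position: (0, 0)
Distance = 0; < 1e-6 -> CLOSED

Answer: yes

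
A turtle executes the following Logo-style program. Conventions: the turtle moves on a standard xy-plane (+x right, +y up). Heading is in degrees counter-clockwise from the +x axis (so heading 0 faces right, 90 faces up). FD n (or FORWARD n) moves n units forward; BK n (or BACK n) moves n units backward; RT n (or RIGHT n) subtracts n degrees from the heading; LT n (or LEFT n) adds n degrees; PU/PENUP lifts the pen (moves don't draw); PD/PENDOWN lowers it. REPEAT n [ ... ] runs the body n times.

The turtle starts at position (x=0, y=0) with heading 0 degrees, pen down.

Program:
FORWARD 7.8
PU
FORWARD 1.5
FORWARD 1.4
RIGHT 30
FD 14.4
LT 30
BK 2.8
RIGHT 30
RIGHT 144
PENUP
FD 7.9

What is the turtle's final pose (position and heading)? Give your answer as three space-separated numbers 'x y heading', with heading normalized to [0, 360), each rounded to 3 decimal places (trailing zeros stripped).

Answer: 12.514 -8.026 186

Derivation:
Executing turtle program step by step:
Start: pos=(0,0), heading=0, pen down
FD 7.8: (0,0) -> (7.8,0) [heading=0, draw]
PU: pen up
FD 1.5: (7.8,0) -> (9.3,0) [heading=0, move]
FD 1.4: (9.3,0) -> (10.7,0) [heading=0, move]
RT 30: heading 0 -> 330
FD 14.4: (10.7,0) -> (23.171,-7.2) [heading=330, move]
LT 30: heading 330 -> 0
BK 2.8: (23.171,-7.2) -> (20.371,-7.2) [heading=0, move]
RT 30: heading 0 -> 330
RT 144: heading 330 -> 186
PU: pen up
FD 7.9: (20.371,-7.2) -> (12.514,-8.026) [heading=186, move]
Final: pos=(12.514,-8.026), heading=186, 1 segment(s) drawn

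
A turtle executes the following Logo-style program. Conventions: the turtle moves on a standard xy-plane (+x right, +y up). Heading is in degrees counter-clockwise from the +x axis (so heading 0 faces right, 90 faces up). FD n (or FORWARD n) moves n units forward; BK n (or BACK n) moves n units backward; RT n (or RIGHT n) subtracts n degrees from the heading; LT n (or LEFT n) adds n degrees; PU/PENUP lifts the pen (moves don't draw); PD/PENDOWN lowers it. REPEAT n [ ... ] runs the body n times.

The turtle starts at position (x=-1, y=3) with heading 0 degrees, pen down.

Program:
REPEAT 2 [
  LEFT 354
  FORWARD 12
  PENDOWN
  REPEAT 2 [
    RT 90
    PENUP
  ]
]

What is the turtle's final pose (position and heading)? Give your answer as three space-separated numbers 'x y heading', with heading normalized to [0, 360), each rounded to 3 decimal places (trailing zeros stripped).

Answer: -0.804 4.241 348

Derivation:
Executing turtle program step by step:
Start: pos=(-1,3), heading=0, pen down
REPEAT 2 [
  -- iteration 1/2 --
  LT 354: heading 0 -> 354
  FD 12: (-1,3) -> (10.934,1.746) [heading=354, draw]
  PD: pen down
  REPEAT 2 [
    -- iteration 1/2 --
    RT 90: heading 354 -> 264
    PU: pen up
    -- iteration 2/2 --
    RT 90: heading 264 -> 174
    PU: pen up
  ]
  -- iteration 2/2 --
  LT 354: heading 174 -> 168
  FD 12: (10.934,1.746) -> (-0.804,4.241) [heading=168, move]
  PD: pen down
  REPEAT 2 [
    -- iteration 1/2 --
    RT 90: heading 168 -> 78
    PU: pen up
    -- iteration 2/2 --
    RT 90: heading 78 -> 348
    PU: pen up
  ]
]
Final: pos=(-0.804,4.241), heading=348, 1 segment(s) drawn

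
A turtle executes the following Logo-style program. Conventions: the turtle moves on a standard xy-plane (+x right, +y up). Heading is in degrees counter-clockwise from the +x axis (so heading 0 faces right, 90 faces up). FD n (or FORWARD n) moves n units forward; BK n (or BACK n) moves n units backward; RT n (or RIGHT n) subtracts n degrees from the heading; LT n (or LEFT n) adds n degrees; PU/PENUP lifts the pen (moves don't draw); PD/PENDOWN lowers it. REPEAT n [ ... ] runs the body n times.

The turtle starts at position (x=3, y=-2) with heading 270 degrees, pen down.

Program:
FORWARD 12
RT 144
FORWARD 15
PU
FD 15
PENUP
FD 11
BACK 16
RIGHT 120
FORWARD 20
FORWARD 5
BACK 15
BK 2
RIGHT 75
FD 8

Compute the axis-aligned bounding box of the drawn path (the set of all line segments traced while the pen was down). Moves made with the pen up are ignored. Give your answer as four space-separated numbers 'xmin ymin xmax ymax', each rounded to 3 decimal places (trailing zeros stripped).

Answer: -5.817 -14 3 -1.865

Derivation:
Executing turtle program step by step:
Start: pos=(3,-2), heading=270, pen down
FD 12: (3,-2) -> (3,-14) [heading=270, draw]
RT 144: heading 270 -> 126
FD 15: (3,-14) -> (-5.817,-1.865) [heading=126, draw]
PU: pen up
FD 15: (-5.817,-1.865) -> (-14.634,10.271) [heading=126, move]
PU: pen up
FD 11: (-14.634,10.271) -> (-21.099,19.17) [heading=126, move]
BK 16: (-21.099,19.17) -> (-11.695,6.225) [heading=126, move]
RT 120: heading 126 -> 6
FD 20: (-11.695,6.225) -> (8.196,8.316) [heading=6, move]
FD 5: (8.196,8.316) -> (13.168,8.839) [heading=6, move]
BK 15: (13.168,8.839) -> (-1.749,7.271) [heading=6, move]
BK 2: (-1.749,7.271) -> (-3.738,7.062) [heading=6, move]
RT 75: heading 6 -> 291
FD 8: (-3.738,7.062) -> (-0.872,-0.407) [heading=291, move]
Final: pos=(-0.872,-0.407), heading=291, 2 segment(s) drawn

Segment endpoints: x in {-5.817, 3, 3}, y in {-14, -2, -1.865}
xmin=-5.817, ymin=-14, xmax=3, ymax=-1.865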